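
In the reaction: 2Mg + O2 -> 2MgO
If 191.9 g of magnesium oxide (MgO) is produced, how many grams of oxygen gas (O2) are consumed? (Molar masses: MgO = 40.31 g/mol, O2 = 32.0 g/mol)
Moles of MgO = 191.9 g ÷ 40.31 g/mol = 4.76061 mol
Mole ratio: 1 mol O2 / 2 mol MgO
Moles of O2 = 4.76061 × (1/2) = 2.3803 mol
Mass of O2 = 2.3803 mol × 32.0 g/mol = 76.17 g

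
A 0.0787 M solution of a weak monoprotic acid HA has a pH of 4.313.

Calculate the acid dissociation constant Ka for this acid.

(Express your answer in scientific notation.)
K_a = 3.01e-08

[H⁺] = 10^(−pH) = 10^(−4.313) = 4.864e-05 M. For HA ⇌ H⁺ + A⁻, Ka = x²/(C − x) = (4.864e-05)²/(0.0787 − 4.864e-05) = 3.01e-08.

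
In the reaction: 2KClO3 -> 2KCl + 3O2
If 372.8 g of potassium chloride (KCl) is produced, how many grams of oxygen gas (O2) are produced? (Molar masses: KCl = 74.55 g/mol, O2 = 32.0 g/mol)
Moles of KCl = 372.8 g ÷ 74.55 g/mol = 5.00067 mol
Mole ratio: 3 mol O2 / 2 mol KCl
Moles of O2 = 5.00067 × (3/2) = 7.50101 mol
Mass of O2 = 7.50101 mol × 32.0 g/mol = 240 g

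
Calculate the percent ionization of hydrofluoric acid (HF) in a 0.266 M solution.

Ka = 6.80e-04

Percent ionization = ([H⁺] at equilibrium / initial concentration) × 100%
Percent ionization = 4.93%

Let x = [H⁺]. Ka = x²/(C - x) ⇒ x² + (6.80e-04)x - (6.80e-04)(0.266) = 0. x = 1.3113e-02. Percent = (1.3113e-02/0.266) × 100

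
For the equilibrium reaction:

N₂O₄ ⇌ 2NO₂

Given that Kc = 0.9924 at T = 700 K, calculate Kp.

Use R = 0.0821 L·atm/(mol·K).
K_p = 57.0332

Δn = (moles gaseous products) − (moles gaseous reactants) = 1
T = 700 K; RT = 0.0821 × 700 = 57.47
Kp = Kc·(RT)^Δn = 0.9924 × (57.47)^1 = 0.9924 × 57.47 = 57.0332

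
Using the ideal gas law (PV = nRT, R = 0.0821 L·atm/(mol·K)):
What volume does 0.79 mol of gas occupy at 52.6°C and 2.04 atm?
T = 52.6°C + 273.15 = 325.75 K
V = nRT/P = (0.79 × 0.0821 × 325.75) / 2.04
V = 10.36 L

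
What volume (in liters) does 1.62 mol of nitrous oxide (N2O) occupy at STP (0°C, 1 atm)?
At STP, 1 mol of gas occupies 22.4 L
Volume = 1.62 mol × 22.4 L/mol = 36.29 L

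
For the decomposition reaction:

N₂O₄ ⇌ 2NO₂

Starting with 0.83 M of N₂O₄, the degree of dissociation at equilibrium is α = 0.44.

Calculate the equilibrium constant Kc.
K_c = 1.1478

x = α·[A]₀ = 0.44 × 0.83 = 0.3652 M dissociated.
At eq: [N₂O₄] = 0.83 − 0.3652 = 0.4648 M; [NO₂] = 2x = 0.7304 M.
Kc = [NO₂]²/[N₂O₄] = (0.7304)²/0.4648 = 1.148.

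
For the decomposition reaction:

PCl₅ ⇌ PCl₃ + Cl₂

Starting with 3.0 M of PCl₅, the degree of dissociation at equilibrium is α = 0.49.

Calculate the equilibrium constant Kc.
K_c = 1.4124

x = α·[A]₀ = 0.49 × 3.0 = 1.47 M dissociated.
At eq: [PCl₅] = 3.0 − 1.47 = 1.53 M; [PCl₃] = [Cl₂] = x = 1.47 M.
Kc = [PCl₃][Cl₂]/[PCl₅] = (1.47)²/1.53 = 1.412.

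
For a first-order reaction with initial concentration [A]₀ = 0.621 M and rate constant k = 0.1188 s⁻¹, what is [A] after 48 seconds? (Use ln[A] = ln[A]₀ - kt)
0.0021 M

ln[A] = ln[A]₀ - k·t = ln(0.621) - (0.1188)·(48) = -0.4764 - 5.7024 = -6.1788
[A] = e^(-6.1788) = 0.0021 M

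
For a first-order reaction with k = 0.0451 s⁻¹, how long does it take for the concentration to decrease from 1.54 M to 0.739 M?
16.28 s

From ln[A] = ln[A]₀ - k·t: t = ln([A]₀/[A])/k = ln(1.54/0.739)/0.0451 = ln(2.0839)/0.0451 = 0.7342/0.0451 = 16.28 s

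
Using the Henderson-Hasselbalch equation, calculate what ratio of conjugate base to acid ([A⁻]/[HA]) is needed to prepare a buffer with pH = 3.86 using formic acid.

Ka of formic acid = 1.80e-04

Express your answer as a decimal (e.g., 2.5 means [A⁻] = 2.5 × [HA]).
[A⁻]/[HA] = 1.304

pKa = −log(1.80e-04) = 3.7447. pH = pKa + log([A⁻]/[HA]). 3.86 = 3.7447 + log(ratio). log(ratio) = 3.86 − 3.7447 = 0.1153. ratio = 10^(0.1153) = 1.304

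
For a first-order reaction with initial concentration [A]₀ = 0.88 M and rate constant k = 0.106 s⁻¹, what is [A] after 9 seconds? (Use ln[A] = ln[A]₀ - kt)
0.3390 M

ln[A] = ln[A]₀ - k·t = ln(0.88) - (0.106)·(9) = -0.1278 - 0.9540 = -1.0818
[A] = e^(-1.0818) = 0.3390 M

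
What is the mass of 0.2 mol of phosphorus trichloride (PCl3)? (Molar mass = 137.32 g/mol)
Mass = 0.2 mol × 137.32 g/mol = 27.46 g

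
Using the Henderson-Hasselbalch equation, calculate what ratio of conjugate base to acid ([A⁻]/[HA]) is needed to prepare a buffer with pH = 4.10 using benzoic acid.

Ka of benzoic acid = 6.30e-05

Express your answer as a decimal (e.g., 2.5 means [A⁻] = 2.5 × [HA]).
[A⁻]/[HA] = 0.793

pKa = −log(6.30e-05) = 4.2007. pH = pKa + log([A⁻]/[HA]). 4.10 = 4.2007 + log(ratio). log(ratio) = 4.10 − 4.2007 = -0.1007. ratio = 10^(-0.1007) = 0.793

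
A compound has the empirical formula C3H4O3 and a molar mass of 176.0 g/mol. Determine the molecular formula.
Empirical formula mass of C3H4O3 = 88.06 g/mol
Multiplier = 176.0 / 88.06 ≈ 2
Molecular formula = (C3H4O3) × 2 = C6H8O6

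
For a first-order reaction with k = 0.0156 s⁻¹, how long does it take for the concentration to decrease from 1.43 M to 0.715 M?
44.43 s

From ln[A] = ln[A]₀ - k·t: t = ln([A]₀/[A])/k = ln(1.43/0.715)/0.0156 = ln(2.0000)/0.0156 = 0.6931/0.0156 = 44.43 s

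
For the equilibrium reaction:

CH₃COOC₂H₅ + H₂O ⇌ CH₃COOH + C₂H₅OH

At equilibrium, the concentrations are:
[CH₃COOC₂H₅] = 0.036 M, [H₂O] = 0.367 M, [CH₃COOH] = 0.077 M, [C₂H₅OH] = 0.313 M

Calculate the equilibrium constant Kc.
K_c = 1.8242

Kc = ([CH₃COOH] × [C₂H₅OH]) / ([CH₃COOC₂H₅] × [H₂O])
   = ((0.077)·(0.313)) / ((0.036)·(0.367))
   = 0.024101 / 0.013212 = 1.8242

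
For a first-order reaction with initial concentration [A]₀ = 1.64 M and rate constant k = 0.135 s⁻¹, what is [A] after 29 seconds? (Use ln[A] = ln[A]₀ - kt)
0.0327 M

ln[A] = ln[A]₀ - k·t = ln(1.64) - (0.135)·(29) = 0.4947 - 3.9150 = -3.4203
[A] = e^(-3.4203) = 0.0327 M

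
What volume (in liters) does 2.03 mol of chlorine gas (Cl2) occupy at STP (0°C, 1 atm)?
At STP, 1 mol of gas occupies 22.4 L
Volume = 2.03 mol × 22.4 L/mol = 45.47 L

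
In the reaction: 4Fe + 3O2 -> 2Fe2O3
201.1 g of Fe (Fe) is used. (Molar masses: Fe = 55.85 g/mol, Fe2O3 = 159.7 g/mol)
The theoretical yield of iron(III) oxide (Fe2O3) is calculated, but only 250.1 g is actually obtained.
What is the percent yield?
Moles of Fe = 201.1 g ÷ 55.85 g/mol = 3.60072 mol
Mole ratio: 2 mol Fe2O3 / 4 mol Fe
Moles of Fe2O3 = 3.60072 × (2/4) = 1.80036 mol
Theoretical yield = 1.80036 mol × 159.7 g/mol = 287.52 g
Actual yield = 250.1 g
Percent yield = (250.1 / 287.52) × 100% = 87.0%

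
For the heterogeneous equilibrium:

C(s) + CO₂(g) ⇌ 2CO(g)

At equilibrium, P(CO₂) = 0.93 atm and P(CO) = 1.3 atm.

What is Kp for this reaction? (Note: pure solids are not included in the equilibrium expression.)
K_p = 1.817

Solid C is excluded.
Kp = P(CO)²/P(CO₂) = (1.3)²/0.93 = 1.69/0.93 = 1.817.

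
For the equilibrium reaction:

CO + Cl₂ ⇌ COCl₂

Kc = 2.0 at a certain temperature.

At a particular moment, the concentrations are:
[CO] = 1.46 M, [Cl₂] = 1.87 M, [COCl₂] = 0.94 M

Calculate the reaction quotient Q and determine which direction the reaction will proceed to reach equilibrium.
Q = 0.344, Q < K, reaction proceeds forward (toward products)

Q = ([COCl₂]) / ([CO] × [Cl₂])
  = ((0.94)) / ((1.46)·(1.87)) = 0.94/2.7302 = 0.3443
Since Q = 0.3443 < Kc = 2.0, the reaction proceeds forward (toward products) to reach equilibrium.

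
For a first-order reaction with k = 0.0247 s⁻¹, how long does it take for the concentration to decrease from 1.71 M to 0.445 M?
54.50 s

From ln[A] = ln[A]₀ - k·t: t = ln([A]₀/[A])/k = ln(1.71/0.445)/0.0247 = ln(3.8427)/0.0247 = 1.3462/0.0247 = 54.50 s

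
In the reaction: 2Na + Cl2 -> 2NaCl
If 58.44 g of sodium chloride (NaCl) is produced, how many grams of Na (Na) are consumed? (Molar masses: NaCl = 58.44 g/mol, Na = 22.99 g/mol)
Moles of NaCl = 58.44 g ÷ 58.44 g/mol = 1 mol
Mole ratio: 2 mol Na / 2 mol NaCl
Moles of Na = 1 × (2/2) = 1 mol
Mass of Na = 1 mol × 22.99 g/mol = 22.99 g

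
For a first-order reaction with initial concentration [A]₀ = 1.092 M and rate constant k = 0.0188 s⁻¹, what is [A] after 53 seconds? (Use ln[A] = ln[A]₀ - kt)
0.4032 M

ln[A] = ln[A]₀ - k·t = ln(1.092) - (0.0188)·(53) = 0.0880 - 0.9964 = -0.9084
[A] = e^(-0.9084) = 0.4032 M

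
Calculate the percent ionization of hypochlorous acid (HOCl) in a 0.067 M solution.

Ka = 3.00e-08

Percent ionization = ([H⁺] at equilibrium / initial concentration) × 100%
Percent ionization = 0.0669%

Let x = [H⁺]. Ka = x²/(C - x) ⇒ x² + (3.00e-08)x - (3.00e-08)(0.067) = 0. x = 4.4818e-05. Percent = (4.4818e-05/0.067) × 100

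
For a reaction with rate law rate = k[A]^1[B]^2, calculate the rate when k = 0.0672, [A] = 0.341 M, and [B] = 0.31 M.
0.002202 M/s

rate = k·[A]^1·[B]^2 = 0.0672·(0.341)^1·(0.31)^2 = 0.0672·0.341·0.0961 = 0.002202 M/s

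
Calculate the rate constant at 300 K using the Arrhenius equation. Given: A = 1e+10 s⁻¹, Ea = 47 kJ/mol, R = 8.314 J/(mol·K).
6.55e+01 s⁻¹

k = A·exp(-Ea/(R·T)) = 1e+10·exp(-47000/(8.314·300)) = 1e+10·exp(-18.8437) = 1e+10·6.5505e-09 = 6.55e+01 s⁻¹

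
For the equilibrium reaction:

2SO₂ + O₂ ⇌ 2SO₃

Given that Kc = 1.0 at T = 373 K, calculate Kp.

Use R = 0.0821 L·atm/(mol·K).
K_p = 0.0327

Δn = (moles gaseous products) − (moles gaseous reactants) = -1
T = 373 K; RT = 0.0821 × 373 = 30.6233
Kp = Kc·(RT)^Δn = 1.0 × (30.6233)^-1 = 1.0 × 0.0326549 = 0.0327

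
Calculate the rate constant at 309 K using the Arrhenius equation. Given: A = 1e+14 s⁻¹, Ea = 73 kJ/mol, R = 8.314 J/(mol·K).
4.56e+01 s⁻¹

k = A·exp(-Ea/(R·T)) = 1e+14·exp(-73000/(8.314·309)) = 1e+14·exp(-28.4154) = 1e+14·4.5639e-13 = 4.56e+01 s⁻¹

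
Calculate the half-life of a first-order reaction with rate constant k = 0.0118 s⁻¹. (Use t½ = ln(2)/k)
58.74 s

t½ = ln(2)/k = 0.6931/0.0118 = 58.74 s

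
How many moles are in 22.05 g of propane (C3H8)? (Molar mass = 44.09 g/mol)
Moles = 22.05 g ÷ 44.09 g/mol = 0.5001 mol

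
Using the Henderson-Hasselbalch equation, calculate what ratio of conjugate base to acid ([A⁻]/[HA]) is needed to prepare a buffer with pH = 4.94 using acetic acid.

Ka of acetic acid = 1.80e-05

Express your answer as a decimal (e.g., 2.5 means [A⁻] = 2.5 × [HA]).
[A⁻]/[HA] = 1.568

pKa = −log(1.80e-05) = 4.7447. pH = pKa + log([A⁻]/[HA]). 4.94 = 4.7447 + log(ratio). log(ratio) = 4.94 − 4.7447 = 0.1953. ratio = 10^(0.1953) = 1.568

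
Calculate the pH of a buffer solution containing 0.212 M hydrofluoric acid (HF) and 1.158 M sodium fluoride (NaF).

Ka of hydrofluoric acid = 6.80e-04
pH = 3.90

pKa = -log(6.80e-04) = 3.17. pH = pKa + log([A⁻]/[HA]) = 3.17 + log(1.158/0.212)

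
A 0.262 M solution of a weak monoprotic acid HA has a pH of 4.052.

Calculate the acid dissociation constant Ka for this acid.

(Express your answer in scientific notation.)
K_a = 3.01e-08

[H⁺] = 10^(−pH) = 10^(−4.052) = 8.872e-05 M. For HA ⇌ H⁺ + A⁻, Ka = x²/(C − x) = (8.872e-05)²/(0.262 − 8.872e-05) = 3.01e-08.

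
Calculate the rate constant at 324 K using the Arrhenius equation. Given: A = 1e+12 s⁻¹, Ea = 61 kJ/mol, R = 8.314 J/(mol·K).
1.46e+02 s⁻¹

k = A·exp(-Ea/(R·T)) = 1e+12·exp(-61000/(8.314·324)) = 1e+12·exp(-22.6451) = 1e+12·1.4633e-10 = 1.46e+02 s⁻¹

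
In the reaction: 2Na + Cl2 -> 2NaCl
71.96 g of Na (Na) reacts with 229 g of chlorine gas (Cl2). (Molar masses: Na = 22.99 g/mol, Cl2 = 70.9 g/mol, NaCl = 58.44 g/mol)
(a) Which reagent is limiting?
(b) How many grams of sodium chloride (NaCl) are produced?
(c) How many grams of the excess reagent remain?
(a) Na, (b) 182.9 g, (c) 118 g

Moles of Na = 71.96 g ÷ 22.99 g/mol = 3.13006 mol
Moles of Cl2 = 229 g ÷ 70.9 g/mol = 3.2299 mol
Moles ÷ coefficient: Na: 3.13006/2 = 1.565, Cl2: 3.2299/1 = 3.23
(a) Na has the smaller value, so Na is the limiting reagent.
(b) Moles of NaCl = 3.13006 mol Na × (2/2) = 3.13006 mol; mass = 3.13006 mol × 58.44 g/mol = 182.9 g
(c) Cl2 consumed = 3.13006 × (1/2) = 1.56503 mol; remaining = 3.2299 − 1.56503 = 1.66487 mol; mass = 1.66487 mol × 70.9 g/mol = 118 g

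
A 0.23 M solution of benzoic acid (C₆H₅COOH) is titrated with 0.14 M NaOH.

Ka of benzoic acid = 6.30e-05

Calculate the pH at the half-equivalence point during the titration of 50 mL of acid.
pH = pKa = 4.20

At the half-equivalence point, [HA] = [A⁻], so by Henderson–Hasselbalch pH = pKa + log(1) = pKa.
pKa = −log(6.30e-05) = 4.20.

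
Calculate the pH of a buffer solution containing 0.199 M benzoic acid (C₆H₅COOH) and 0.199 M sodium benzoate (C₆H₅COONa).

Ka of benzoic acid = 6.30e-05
pH = 4.20

pKa = -log(6.30e-05) = 4.20. pH = pKa + log([A⁻]/[HA]) = 4.20 + log(0.199/0.199)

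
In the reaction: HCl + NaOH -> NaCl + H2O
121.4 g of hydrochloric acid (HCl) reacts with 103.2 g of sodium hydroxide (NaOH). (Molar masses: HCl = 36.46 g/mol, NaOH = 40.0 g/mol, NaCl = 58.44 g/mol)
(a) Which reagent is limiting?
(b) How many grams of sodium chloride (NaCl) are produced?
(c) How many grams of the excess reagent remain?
(a) NaOH, (b) 150.8 g, (c) 27.33 g

Moles of HCl = 121.4 g ÷ 36.46 g/mol = 3.32968 mol
Moles of NaOH = 103.2 g ÷ 40.0 g/mol = 2.58 mol
Moles ÷ coefficient: HCl: 3.32968/1 = 3.33, NaOH: 2.58/1 = 2.58
(a) NaOH has the smaller value, so NaOH is the limiting reagent.
(b) Moles of NaCl = 2.58 mol NaOH × (1/1) = 2.58 mol; mass = 2.58 mol × 58.44 g/mol = 150.8 g
(c) HCl consumed = 2.58 × (1/1) = 2.58 mol; remaining = 3.32968 − 2.58 = 0.749676 mol; mass = 0.749676 mol × 36.46 g/mol = 27.33 g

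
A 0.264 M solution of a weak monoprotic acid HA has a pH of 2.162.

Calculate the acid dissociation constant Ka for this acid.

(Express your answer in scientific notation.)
K_a = 1.84e-04

[H⁺] = 10^(−pH) = 10^(−2.162) = 6.887e-03 M. For HA ⇌ H⁺ + A⁻, Ka = x²/(C − x) = (6.887e-03)²/(0.264 − 6.887e-03) = 1.84e-04.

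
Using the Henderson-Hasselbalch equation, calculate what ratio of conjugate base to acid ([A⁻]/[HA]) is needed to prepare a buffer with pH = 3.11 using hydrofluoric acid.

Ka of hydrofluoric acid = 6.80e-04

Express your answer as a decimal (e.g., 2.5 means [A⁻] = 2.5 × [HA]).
[A⁻]/[HA] = 0.876

pKa = −log(6.80e-04) = 3.1675. pH = pKa + log([A⁻]/[HA]). 3.11 = 3.1675 + log(ratio). log(ratio) = 3.11 − 3.1675 = -0.0575. ratio = 10^(-0.0575) = 0.876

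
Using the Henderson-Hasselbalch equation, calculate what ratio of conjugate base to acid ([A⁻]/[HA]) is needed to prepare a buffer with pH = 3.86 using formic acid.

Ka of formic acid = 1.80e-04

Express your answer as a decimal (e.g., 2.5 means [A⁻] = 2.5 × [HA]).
[A⁻]/[HA] = 1.304

pKa = −log(1.80e-04) = 3.7447. pH = pKa + log([A⁻]/[HA]). 3.86 = 3.7447 + log(ratio). log(ratio) = 3.86 − 3.7447 = 0.1153. ratio = 10^(0.1153) = 1.304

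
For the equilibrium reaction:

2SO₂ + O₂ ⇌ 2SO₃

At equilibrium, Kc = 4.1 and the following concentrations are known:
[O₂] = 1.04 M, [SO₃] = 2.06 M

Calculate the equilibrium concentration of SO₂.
[SO₂] = 0.9976 M

Kc = ([SO₃]^2) / ([SO₂]^2 × [O₂]) = 4.1
[SO₂]^2 = (product terms)/(Kc · other reactant terms) = 4.2436 / (4.1 · 1.04) = 0.99522
[SO₂] = (0.99522)^(1/2) = 0.9976 M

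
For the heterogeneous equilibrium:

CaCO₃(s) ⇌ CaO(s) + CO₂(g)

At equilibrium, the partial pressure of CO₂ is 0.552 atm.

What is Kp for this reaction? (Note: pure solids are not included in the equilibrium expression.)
K_p = 0.552

Solids (CaCO₃, CaO) have activity 1 and are excluded.
Kp = P(CO₂) = 0.552.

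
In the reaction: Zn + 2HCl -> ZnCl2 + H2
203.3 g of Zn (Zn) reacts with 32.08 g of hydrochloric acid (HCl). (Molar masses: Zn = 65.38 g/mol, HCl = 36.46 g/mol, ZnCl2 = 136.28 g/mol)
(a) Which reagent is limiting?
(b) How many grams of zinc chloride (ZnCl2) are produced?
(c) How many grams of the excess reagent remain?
(a) HCl, (b) 59.95 g, (c) 174.5 g

Moles of Zn = 203.3 g ÷ 65.38 g/mol = 3.10951 mol
Moles of HCl = 32.08 g ÷ 36.46 g/mol = 0.879868 mol
Moles ÷ coefficient: Zn: 3.10951/1 = 3.11, HCl: 0.879868/2 = 0.4399
(a) HCl has the smaller value, so HCl is the limiting reagent.
(b) Moles of ZnCl2 = 0.879868 mol HCl × (1/2) = 0.439934 mol; mass = 0.439934 mol × 136.28 g/mol = 59.95 g
(c) Zn consumed = 0.879868 × (1/2) = 0.439934 mol; remaining = 3.10951 − 0.439934 = 2.66958 mol; mass = 2.66958 mol × 65.38 g/mol = 174.5 g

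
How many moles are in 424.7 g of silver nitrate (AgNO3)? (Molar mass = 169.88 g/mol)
Moles = 424.7 g ÷ 169.88 g/mol = 2.5 mol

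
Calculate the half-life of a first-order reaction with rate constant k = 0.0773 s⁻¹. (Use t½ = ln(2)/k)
8.97 s

t½ = ln(2)/k = 0.6931/0.0773 = 8.97 s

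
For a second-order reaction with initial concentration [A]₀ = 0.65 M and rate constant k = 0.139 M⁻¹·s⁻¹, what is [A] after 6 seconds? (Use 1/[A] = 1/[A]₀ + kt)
0.4215 M

1/[A] = 1/[A]₀ + k·t = 1/0.65 + (0.139)·(6) = 1.5385 + 0.8340 = 2.3725
[A] = 1/2.3725 = 0.4215 M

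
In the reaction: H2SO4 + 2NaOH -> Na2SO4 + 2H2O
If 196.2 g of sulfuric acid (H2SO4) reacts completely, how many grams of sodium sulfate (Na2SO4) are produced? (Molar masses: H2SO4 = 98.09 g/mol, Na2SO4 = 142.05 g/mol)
Moles of H2SO4 = 196.2 g ÷ 98.09 g/mol = 2.0002 mol
Mole ratio: 1 mol Na2SO4 / 1 mol H2SO4
Moles of Na2SO4 = 2.0002 × (1/1) = 2.0002 mol
Mass of Na2SO4 = 2.0002 mol × 142.05 g/mol = 284.1 g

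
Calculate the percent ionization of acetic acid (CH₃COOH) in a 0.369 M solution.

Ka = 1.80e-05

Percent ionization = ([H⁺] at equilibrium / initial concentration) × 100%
Percent ionization = 0.696%

Let x = [H⁺]. Ka = x²/(C - x) ⇒ x² + (1.80e-05)x - (1.80e-05)(0.369) = 0. x = 2.5682e-03. Percent = (2.5682e-03/0.369) × 100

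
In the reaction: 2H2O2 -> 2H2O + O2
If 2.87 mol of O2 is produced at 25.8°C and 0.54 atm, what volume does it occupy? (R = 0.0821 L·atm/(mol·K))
T = 25.8°C + 273.15 = 298.95 K
V = nRT/P = (2.87 × 0.0821 × 298.95) / 0.54
V = 130.45 L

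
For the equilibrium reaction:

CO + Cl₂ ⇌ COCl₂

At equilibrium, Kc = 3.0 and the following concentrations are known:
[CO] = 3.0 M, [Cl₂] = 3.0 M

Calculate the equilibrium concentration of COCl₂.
[COCl₂] = 27.0000 M

Kc = ([COCl₂]) / ([CO] × [Cl₂]) = 3.0
[COCl₂]^1 = Kc · (reactant terms)/(other product terms) = 3.0 · 9 / 1 = 27
[COCl₂] = 27.0000 M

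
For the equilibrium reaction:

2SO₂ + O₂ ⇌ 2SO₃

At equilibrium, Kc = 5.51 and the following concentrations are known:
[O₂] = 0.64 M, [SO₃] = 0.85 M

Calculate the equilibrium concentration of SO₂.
[SO₂] = 0.4526 M

Kc = ([SO₃]^2) / ([SO₂]^2 × [O₂]) = 5.51
[SO₂]^2 = (product terms)/(Kc · other reactant terms) = 0.7225 / (5.51 · 0.64) = 0.20488
[SO₂] = (0.20488)^(1/2) = 0.4526 M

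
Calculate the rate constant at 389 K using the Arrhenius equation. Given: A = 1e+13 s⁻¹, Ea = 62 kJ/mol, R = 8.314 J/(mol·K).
4.72e+04 s⁻¹

k = A·exp(-Ea/(R·T)) = 1e+13·exp(-62000/(8.314·389)) = 1e+13·exp(-19.1704) = 1e+13·4.7248e-09 = 4.72e+04 s⁻¹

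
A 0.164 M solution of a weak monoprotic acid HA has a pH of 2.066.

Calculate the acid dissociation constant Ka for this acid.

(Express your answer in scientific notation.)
K_a = 4.75e-04

[H⁺] = 10^(−pH) = 10^(−2.066) = 8.590e-03 M. For HA ⇌ H⁺ + A⁻, Ka = x²/(C − x) = (8.590e-03)²/(0.164 − 8.590e-03) = 4.75e-04.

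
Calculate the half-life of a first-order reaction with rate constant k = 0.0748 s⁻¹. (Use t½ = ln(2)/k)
9.27 s

t½ = ln(2)/k = 0.6931/0.0748 = 9.27 s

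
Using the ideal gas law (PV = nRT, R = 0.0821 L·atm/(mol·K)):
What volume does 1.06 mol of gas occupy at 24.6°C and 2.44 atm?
T = 24.6°C + 273.15 = 297.75 K
V = nRT/P = (1.06 × 0.0821 × 297.75) / 2.44
V = 10.62 L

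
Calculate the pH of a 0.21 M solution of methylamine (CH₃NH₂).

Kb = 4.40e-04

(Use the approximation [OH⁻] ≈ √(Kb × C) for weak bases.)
pH = 11.98

[OH⁻] = √(Kb × C) = √(4.40e-04 × 0.21) = 9.6125e-03. pOH = 2.02, pH = 14 - pOH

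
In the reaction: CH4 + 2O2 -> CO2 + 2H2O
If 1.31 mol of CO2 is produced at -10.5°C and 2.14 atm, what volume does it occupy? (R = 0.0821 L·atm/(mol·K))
T = -10.5°C + 273.15 = 262.65 K
V = nRT/P = (1.31 × 0.0821 × 262.65) / 2.14
V = 13.20 L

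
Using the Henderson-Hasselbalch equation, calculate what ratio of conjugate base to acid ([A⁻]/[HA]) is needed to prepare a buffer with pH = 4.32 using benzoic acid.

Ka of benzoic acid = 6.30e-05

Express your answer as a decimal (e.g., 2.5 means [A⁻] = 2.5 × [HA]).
[A⁻]/[HA] = 1.316

pKa = −log(6.30e-05) = 4.2007. pH = pKa + log([A⁻]/[HA]). 4.32 = 4.2007 + log(ratio). log(ratio) = 4.32 − 4.2007 = 0.1193. ratio = 10^(0.1193) = 1.316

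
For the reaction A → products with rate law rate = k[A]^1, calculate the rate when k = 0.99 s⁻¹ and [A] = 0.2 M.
0.198 M/s

rate = k·[A]^1 = 0.99·(0.2)^1 = 0.99·0.2 = 0.198 M/s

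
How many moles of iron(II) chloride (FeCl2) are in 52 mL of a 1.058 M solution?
Moles = Molarity × Volume (L)
Moles = 1.058 M × 0.052 L = 0.05502 mol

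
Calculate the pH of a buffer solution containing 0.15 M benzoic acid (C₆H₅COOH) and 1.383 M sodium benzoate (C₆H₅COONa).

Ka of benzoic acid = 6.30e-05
pH = 5.17

pKa = -log(6.30e-05) = 4.20. pH = pKa + log([A⁻]/[HA]) = 4.20 + log(1.383/0.15)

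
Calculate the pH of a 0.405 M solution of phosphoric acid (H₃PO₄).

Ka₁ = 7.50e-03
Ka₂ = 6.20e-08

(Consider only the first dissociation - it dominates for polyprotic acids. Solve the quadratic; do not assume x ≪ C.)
pH = 1.29

x² + Ka₁·x − Ka₁·C = 0 with Ka₁ = 7.50e-03, C = 0.405.
x = (−Ka₁ + √(Ka₁² + 4·Ka₁·C))/2 = 5.1491e-02 M, so pH = 1.29.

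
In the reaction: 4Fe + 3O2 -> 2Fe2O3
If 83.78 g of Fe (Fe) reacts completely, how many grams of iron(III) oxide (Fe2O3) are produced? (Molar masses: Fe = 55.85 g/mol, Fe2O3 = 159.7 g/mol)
Moles of Fe = 83.78 g ÷ 55.85 g/mol = 1.50009 mol
Mole ratio: 2 mol Fe2O3 / 4 mol Fe
Moles of Fe2O3 = 1.50009 × (2/4) = 0.750045 mol
Mass of Fe2O3 = 0.750045 mol × 159.7 g/mol = 119.8 g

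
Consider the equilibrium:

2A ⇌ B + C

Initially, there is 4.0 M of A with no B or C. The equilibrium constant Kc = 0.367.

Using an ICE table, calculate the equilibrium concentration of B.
[B] = 1.096 M

ICE: [A] = 4.0 − 2x, [B] = [C] = x.
Kc = x²/(4.0 − 2x)² = 0.367 ⇒ √Kc = x/(4.0 − 2x).
x = √0.367·4.0/(1 + 2√0.367) = 0.60581·4.0/2.2116 = 1.0957.
[B] = x = 1.096 M.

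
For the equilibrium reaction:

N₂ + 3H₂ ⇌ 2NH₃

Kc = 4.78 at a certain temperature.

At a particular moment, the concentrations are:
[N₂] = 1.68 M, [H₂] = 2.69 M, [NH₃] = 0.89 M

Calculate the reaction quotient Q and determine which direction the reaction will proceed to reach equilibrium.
Q = 0.024, Q < K, reaction proceeds forward (toward products)

Q = ([NH₃]^2) / ([N₂] × [H₂]^3)
  = ((0.89)^2) / ((1.68)·(2.69)^3) = 0.7921/32.701 = 0.02422
Since Q = 0.02422 < Kc = 4.78, the reaction proceeds forward (toward products) to reach equilibrium.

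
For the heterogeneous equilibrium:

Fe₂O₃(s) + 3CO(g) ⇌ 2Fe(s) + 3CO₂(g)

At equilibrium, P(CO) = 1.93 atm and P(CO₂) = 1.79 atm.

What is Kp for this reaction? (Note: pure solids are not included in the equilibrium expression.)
K_p = 0.798

Solids (Fe₂O₃, Fe) are excluded.
Kp = P(CO₂)³/P(CO)³ = (1.79)³/(1.93)³ = 5.735/7.189 = 0.798.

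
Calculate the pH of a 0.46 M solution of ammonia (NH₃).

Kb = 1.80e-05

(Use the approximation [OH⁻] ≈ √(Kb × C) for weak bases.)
pH = 11.46

[OH⁻] = √(Kb × C) = √(1.80e-05 × 0.46) = 2.8775e-03. pOH = 2.54, pH = 14 - pOH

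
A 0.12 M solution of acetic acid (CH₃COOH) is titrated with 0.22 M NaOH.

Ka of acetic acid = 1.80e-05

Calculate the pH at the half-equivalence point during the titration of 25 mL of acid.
pH = pKa = 4.74

At the half-equivalence point, [HA] = [A⁻], so by Henderson–Hasselbalch pH = pKa + log(1) = pKa.
pKa = −log(1.80e-05) = 4.74.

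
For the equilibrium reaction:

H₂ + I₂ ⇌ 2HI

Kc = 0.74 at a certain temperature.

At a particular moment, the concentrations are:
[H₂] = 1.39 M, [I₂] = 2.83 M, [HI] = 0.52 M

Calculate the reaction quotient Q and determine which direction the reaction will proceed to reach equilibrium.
Q = 0.069, Q < K, reaction proceeds forward (toward products)

Q = ([HI]^2) / ([H₂] × [I₂])
  = ((0.52)^2) / ((1.39)·(2.83)) = 0.2704/3.9337 = 0.06874
Since Q = 0.06874 < Kc = 0.74, the reaction proceeds forward (toward products) to reach equilibrium.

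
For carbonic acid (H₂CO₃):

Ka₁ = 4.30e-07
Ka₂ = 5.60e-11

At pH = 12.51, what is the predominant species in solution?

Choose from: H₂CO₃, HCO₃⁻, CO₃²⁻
CO₃²⁻

pKa1 = 6.37, pKa2 = 10.25. Each pKa is the crossover between adjacent species; pH = 12.51 lies in the region where CO₃²⁻ predominates.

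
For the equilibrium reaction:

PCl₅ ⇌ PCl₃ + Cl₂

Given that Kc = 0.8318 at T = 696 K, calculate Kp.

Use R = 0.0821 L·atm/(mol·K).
K_p = 47.5304

Δn = (moles gaseous products) − (moles gaseous reactants) = 1
T = 696 K; RT = 0.0821 × 696 = 57.1416
Kp = Kc·(RT)^Δn = 0.8318 × (57.1416)^1 = 0.8318 × 57.1416 = 47.5304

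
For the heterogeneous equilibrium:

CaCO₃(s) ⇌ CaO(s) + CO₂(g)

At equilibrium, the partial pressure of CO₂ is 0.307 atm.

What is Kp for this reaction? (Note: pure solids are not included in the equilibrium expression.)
K_p = 0.307

Solids (CaCO₃, CaO) have activity 1 and are excluded.
Kp = P(CO₂) = 0.307.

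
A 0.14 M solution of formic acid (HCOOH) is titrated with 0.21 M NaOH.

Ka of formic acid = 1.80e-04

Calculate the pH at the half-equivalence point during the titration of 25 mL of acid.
pH = pKa = 3.74

At the half-equivalence point, [HA] = [A⁻], so by Henderson–Hasselbalch pH = pKa + log(1) = pKa.
pKa = −log(1.80e-04) = 3.74.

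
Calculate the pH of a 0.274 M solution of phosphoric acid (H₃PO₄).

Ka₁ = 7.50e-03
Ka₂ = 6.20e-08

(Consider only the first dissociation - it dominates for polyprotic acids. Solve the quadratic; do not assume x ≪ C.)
pH = 1.38

x² + Ka₁·x − Ka₁·C = 0 with Ka₁ = 7.50e-03, C = 0.274.
x = (−Ka₁ + √(Ka₁² + 4·Ka₁·C))/2 = 4.1737e-02 M, so pH = 1.38.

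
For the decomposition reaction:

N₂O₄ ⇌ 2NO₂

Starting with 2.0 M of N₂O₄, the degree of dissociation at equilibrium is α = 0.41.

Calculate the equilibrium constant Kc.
K_c = 2.2793

x = α·[A]₀ = 0.41 × 2.0 = 0.82 M dissociated.
At eq: [N₂O₄] = 2.0 − 0.82 = 1.18 M; [NO₂] = 2x = 1.64 M.
Kc = [NO₂]²/[N₂O₄] = (1.64)²/1.18 = 2.279.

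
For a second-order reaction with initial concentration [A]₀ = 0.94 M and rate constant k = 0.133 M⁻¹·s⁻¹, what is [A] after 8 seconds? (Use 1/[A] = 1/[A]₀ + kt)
0.4700 M

1/[A] = 1/[A]₀ + k·t = 1/0.94 + (0.133)·(8) = 1.0638 + 1.0640 = 2.1278
[A] = 1/2.1278 = 0.4700 M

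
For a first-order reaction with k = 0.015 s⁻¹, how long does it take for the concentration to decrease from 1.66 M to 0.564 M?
71.97 s

From ln[A] = ln[A]₀ - k·t: t = ln([A]₀/[A])/k = ln(1.66/0.564)/0.015 = ln(2.9433)/0.015 = 1.0795/0.015 = 71.97 s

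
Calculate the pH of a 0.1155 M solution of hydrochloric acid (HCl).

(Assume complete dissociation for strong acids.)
pH = 0.94

[H⁺] = 0.1155 M for strong acid. pH = -log[H⁺] = -log(0.1155)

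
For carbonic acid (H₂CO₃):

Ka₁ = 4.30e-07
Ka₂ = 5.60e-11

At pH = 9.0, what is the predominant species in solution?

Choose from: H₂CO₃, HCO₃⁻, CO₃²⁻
HCO₃⁻

pKa1 = 6.37, pKa2 = 10.25. Each pKa is the crossover between adjacent species; pH = 9.0 lies in the region where HCO₃⁻ predominates.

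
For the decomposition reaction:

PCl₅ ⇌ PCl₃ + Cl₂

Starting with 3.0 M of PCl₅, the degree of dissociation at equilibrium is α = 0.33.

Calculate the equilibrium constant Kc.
K_c = 0.4876

x = α·[A]₀ = 0.33 × 3.0 = 0.99 M dissociated.
At eq: [PCl₅] = 3.0 − 0.99 = 2.01 M; [PCl₃] = [Cl₂] = x = 0.99 M.
Kc = [PCl₃][Cl₂]/[PCl₅] = (0.99)²/2.01 = 0.4876.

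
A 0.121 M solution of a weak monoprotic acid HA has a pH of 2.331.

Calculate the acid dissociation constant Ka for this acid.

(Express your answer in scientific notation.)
K_a = 1.87e-04

[H⁺] = 10^(−pH) = 10^(−2.331) = 4.667e-03 M. For HA ⇌ H⁺ + A⁻, Ka = x²/(C − x) = (4.667e-03)²/(0.121 − 4.667e-03) = 1.87e-04.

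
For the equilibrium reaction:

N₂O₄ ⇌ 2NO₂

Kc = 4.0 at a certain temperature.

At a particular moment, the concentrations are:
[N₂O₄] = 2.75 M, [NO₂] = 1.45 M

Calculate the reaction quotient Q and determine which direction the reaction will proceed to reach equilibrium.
Q = 0.765, Q < K, reaction proceeds forward (toward products)

Q = ([NO₂]^2) / ([N₂O₄])
  = ((1.45)^2) / ((2.75)) = 2.1025/2.75 = 0.7645
Since Q = 0.7645 < Kc = 4.0, the reaction proceeds forward (toward products) to reach equilibrium.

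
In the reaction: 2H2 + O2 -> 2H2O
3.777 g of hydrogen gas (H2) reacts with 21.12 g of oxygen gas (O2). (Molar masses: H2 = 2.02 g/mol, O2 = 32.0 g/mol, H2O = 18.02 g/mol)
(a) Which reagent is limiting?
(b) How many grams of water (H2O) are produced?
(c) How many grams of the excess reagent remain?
(a) O2, (b) 23.79 g, (c) 1.111 g

Moles of H2 = 3.777 g ÷ 2.02 g/mol = 1.8698 mol
Moles of O2 = 21.12 g ÷ 32.0 g/mol = 0.66 mol
Moles ÷ coefficient: H2: 1.8698/2 = 0.9349, O2: 0.66/1 = 0.66
(a) O2 has the smaller value, so O2 is the limiting reagent.
(b) Moles of H2O = 0.66 mol O2 × (2/1) = 1.32 mol; mass = 1.32 mol × 18.02 g/mol = 23.79 g
(c) H2 consumed = 0.66 × (2/1) = 1.32 mol; remaining = 1.8698 − 1.32 = 0.549802 mol; mass = 0.549802 mol × 2.02 g/mol = 1.111 g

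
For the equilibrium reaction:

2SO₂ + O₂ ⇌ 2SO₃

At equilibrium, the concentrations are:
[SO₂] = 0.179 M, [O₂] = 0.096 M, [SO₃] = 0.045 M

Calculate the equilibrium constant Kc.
K_c = 0.6583

Kc = ([SO₃]^2) / ([SO₂]^2 × [O₂])
   = ((0.045)^2) / ((0.179)^2·(0.096))
   = 0.002025 / 0.0030759 = 0.6583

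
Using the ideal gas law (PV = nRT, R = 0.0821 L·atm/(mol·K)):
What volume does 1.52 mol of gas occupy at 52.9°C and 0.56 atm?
T = 52.9°C + 273.15 = 326.05 K
V = nRT/P = (1.52 × 0.0821 × 326.05) / 0.56
V = 72.66 L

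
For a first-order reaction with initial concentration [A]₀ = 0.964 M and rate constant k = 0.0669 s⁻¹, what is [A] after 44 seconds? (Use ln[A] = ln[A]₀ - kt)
0.0508 M

ln[A] = ln[A]₀ - k·t = ln(0.964) - (0.0669)·(44) = -0.0367 - 2.9436 = -2.9803
[A] = e^(-2.9803) = 0.0508 M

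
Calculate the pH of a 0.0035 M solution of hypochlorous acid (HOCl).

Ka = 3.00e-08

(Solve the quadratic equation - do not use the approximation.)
pH = 4.99

x² + Ka×x - Ka×C = 0. Using quadratic formula: [H⁺] = 1.0232e-05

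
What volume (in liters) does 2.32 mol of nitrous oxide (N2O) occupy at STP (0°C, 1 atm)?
At STP, 1 mol of gas occupies 22.4 L
Volume = 2.32 mol × 22.4 L/mol = 51.97 L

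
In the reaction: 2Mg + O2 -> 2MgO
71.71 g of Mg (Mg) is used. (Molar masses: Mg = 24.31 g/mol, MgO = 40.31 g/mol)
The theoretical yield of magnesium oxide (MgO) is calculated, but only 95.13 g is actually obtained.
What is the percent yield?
Moles of Mg = 71.71 g ÷ 24.31 g/mol = 2.94981 mol
Mole ratio: 2 mol MgO / 2 mol Mg
Moles of MgO = 2.94981 × (2/2) = 2.94981 mol
Theoretical yield = 2.94981 mol × 40.31 g/mol = 118.91 g
Actual yield = 95.13 g
Percent yield = (95.13 / 118.91) × 100% = 80.0%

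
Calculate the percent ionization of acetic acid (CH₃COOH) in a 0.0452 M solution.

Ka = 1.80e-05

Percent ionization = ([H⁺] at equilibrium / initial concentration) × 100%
Percent ionization = 1.98%

Let x = [H⁺]. Ka = x²/(C - x) ⇒ x² + (1.80e-05)x - (1.80e-05)(0.0452) = 0. x = 8.9304e-04. Percent = (8.9304e-04/0.0452) × 100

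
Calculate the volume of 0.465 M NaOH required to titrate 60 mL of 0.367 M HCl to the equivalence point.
V_{base} = 47.4 mL

At equivalence: moles acid = moles base.
moles HCl = 0.367 M × 0.06 L = 0.02202 mol
V_NaOH = 0.02202 mol ÷ 0.465 M = 0.04735 L = 47.4 mL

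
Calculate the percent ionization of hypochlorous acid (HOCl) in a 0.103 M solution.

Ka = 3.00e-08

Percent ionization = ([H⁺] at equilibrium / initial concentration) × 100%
Percent ionization = 0.054%

Let x = [H⁺]. Ka = x²/(C - x) ⇒ x² + (3.00e-08)x - (3.00e-08)(0.103) = 0. x = 5.5573e-05. Percent = (5.5573e-05/0.103) × 100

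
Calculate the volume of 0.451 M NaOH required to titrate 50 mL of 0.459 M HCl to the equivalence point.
V_{base} = 50.9 mL

At equivalence: moles acid = moles base.
moles HCl = 0.459 M × 0.05 L = 0.02295 mol
V_NaOH = 0.02295 mol ÷ 0.451 M = 0.05089 L = 50.9 mL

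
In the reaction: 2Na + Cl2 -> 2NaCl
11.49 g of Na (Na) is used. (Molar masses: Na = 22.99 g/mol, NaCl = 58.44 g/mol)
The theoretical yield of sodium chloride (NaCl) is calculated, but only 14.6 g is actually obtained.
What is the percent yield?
Moles of Na = 11.49 g ÷ 22.99 g/mol = 0.499783 mol
Mole ratio: 2 mol NaCl / 2 mol Na
Moles of NaCl = 0.499783 × (2/2) = 0.499783 mol
Theoretical yield = 0.499783 mol × 58.44 g/mol = 29.207 g
Actual yield = 14.6 g
Percent yield = (14.6 / 29.207) × 100% = 50.0%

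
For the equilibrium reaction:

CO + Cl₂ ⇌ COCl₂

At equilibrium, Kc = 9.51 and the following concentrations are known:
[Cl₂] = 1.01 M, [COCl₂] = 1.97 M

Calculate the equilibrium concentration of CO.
[CO] = 0.2051 M

Kc = ([COCl₂]) / ([CO] × [Cl₂]) = 9.51
[CO]^1 = (product terms)/(Kc · other reactant terms) = 1.97 / (9.51 · 1.01) = 0.2051
[CO] = 0.2051 M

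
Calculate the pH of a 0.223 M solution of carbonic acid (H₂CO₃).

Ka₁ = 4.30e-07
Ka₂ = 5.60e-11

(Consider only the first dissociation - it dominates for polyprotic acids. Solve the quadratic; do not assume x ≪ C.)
pH = 3.51

x² + Ka₁·x − Ka₁·C = 0 with Ka₁ = 4.30e-07, C = 0.223.
x = (−Ka₁ + √(Ka₁² + 4·Ka₁·C))/2 = 3.0945e-04 M, so pH = 3.51.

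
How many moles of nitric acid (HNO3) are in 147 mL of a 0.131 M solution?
Moles = Molarity × Volume (L)
Moles = 0.131 M × 0.147 L = 0.01926 mol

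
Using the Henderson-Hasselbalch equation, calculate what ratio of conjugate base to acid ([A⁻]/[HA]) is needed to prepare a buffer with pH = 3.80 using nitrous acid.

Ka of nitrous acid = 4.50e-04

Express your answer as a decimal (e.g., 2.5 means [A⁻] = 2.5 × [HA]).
[A⁻]/[HA] = 2.839

pKa = −log(4.50e-04) = 3.3468. pH = pKa + log([A⁻]/[HA]). 3.80 = 3.3468 + log(ratio). log(ratio) = 3.80 − 3.3468 = 0.4532. ratio = 10^(0.4532) = 2.839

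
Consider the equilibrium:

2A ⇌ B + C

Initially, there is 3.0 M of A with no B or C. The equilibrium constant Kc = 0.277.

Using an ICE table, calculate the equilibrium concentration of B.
[B] = 0.769 M

ICE: [A] = 3.0 − 2x, [B] = [C] = x.
Kc = x²/(3.0 − 2x)² = 0.277 ⇒ √Kc = x/(3.0 − 2x).
x = √0.277·3.0/(1 + 2√0.277) = 0.52631·3.0/2.0526 = 0.76923.
[B] = x = 0.769 M.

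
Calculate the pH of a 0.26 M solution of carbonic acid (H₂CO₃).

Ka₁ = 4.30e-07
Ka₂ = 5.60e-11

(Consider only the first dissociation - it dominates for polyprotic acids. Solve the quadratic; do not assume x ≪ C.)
pH = 3.48

x² + Ka₁·x − Ka₁·C = 0 with Ka₁ = 4.30e-07, C = 0.26.
x = (−Ka₁ + √(Ka₁² + 4·Ka₁·C))/2 = 3.3415e-04 M, so pH = 3.48.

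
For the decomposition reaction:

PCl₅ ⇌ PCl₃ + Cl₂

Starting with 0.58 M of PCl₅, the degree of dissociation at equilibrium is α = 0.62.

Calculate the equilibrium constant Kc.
K_c = 0.5867

x = α·[A]₀ = 0.62 × 0.58 = 0.3596 M dissociated.
At eq: [PCl₅] = 0.58 − 0.3596 = 0.2204 M; [PCl₃] = [Cl₂] = x = 0.3596 M.
Kc = [PCl₃][Cl₂]/[PCl₅] = (0.3596)²/0.2204 = 0.5867.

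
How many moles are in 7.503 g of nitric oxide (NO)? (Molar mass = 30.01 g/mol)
Moles = 7.503 g ÷ 30.01 g/mol = 0.25 mol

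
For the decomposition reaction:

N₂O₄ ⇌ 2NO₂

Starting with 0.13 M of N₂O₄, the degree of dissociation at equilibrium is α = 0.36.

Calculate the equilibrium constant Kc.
K_c = 0.1053

x = α·[A]₀ = 0.36 × 0.13 = 0.0468 M dissociated.
At eq: [N₂O₄] = 0.13 − 0.0468 = 0.0832 M; [NO₂] = 2x = 0.0936 M.
Kc = [NO₂]²/[N₂O₄] = (0.0936)²/0.0832 = 0.1053.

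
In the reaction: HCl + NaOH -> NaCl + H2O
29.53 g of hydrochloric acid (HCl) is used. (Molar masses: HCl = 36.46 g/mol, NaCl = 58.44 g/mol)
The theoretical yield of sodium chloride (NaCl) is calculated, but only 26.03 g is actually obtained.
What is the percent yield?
Moles of HCl = 29.53 g ÷ 36.46 g/mol = 0.809929 mol
Mole ratio: 1 mol NaCl / 1 mol HCl
Moles of NaCl = 0.809929 × (1/1) = 0.809929 mol
Theoretical yield = 0.809929 mol × 58.44 g/mol = 47.332 g
Actual yield = 26.03 g
Percent yield = (26.03 / 47.332) × 100% = 55.0%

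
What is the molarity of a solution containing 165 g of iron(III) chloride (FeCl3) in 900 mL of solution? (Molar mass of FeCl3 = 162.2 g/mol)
Moles of FeCl3 = 165 g ÷ 162.2 g/mol = 1.01726 mol
Volume = 900 mL = 0.9 L
Molarity = 1.01726 mol ÷ 0.9 L = 1.13 M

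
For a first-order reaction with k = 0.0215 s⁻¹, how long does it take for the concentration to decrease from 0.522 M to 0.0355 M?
125.03 s

From ln[A] = ln[A]₀ - k·t: t = ln([A]₀/[A])/k = ln(0.522/0.0355)/0.0215 = ln(14.7042)/0.0215 = 2.6881/0.0215 = 125.03 s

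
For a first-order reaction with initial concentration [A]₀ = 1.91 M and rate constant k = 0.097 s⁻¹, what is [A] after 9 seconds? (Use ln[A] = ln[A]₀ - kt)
0.7978 M

ln[A] = ln[A]₀ - k·t = ln(1.91) - (0.097)·(9) = 0.6471 - 0.8730 = -0.2259
[A] = e^(-0.2259) = 0.7978 M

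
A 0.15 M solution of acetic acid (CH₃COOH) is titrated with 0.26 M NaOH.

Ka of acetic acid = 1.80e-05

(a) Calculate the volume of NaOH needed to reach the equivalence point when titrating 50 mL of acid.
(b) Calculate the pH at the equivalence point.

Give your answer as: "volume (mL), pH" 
V = 28.8 mL, pH = 8.86

(a) At equivalence: moles acid = moles base.
moles acid = 0.15 × 0.05 = 0.0075 mol; V_NaOH = 0.0075/0.26 = 0.02885 L = 28.8 mL.
(b) At equivalence, all acid → conjugate base A⁻ at [A⁻] = 0.0075/0.07885 = 0.09512 M.
Kb = Kw/Ka = 1.0e-14/1.80e-05 = 5.556e-10; [OH⁻] = √(Kb·[A⁻]) = 7.269e-06; pOH = 5.14; pH = 14 − pOH = 8.86.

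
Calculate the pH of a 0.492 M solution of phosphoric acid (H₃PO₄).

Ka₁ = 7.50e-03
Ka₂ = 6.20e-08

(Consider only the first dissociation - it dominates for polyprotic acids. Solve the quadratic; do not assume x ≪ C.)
pH = 1.24

x² + Ka₁·x − Ka₁·C = 0 with Ka₁ = 7.50e-03, C = 0.492.
x = (−Ka₁ + √(Ka₁² + 4·Ka₁·C))/2 = 5.7111e-02 M, so pH = 1.24.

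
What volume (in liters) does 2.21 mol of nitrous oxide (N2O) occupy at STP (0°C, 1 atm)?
At STP, 1 mol of gas occupies 22.4 L
Volume = 2.21 mol × 22.4 L/mol = 49.50 L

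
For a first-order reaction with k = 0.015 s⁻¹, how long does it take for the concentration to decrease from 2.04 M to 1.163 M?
37.46 s

From ln[A] = ln[A]₀ - k·t: t = ln([A]₀/[A])/k = ln(2.04/1.163)/0.015 = ln(1.7541)/0.015 = 0.5619/0.015 = 37.46 s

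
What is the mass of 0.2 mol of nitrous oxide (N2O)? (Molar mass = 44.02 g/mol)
Mass = 0.2 mol × 44.02 g/mol = 8.804 g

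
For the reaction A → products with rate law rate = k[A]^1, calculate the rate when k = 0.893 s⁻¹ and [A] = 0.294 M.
0.2625 M/s

rate = k·[A]^1 = 0.893·(0.294)^1 = 0.893·0.294 = 0.2625 M/s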